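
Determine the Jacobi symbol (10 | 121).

Pull out 2: since 121 ≡ 1 (mod 8), (2/121) = +1.
Reciprocity: 5 ≡ 1 and 121 ≡ 1 (mod 4), so (5/121) = +(121/5).
Reduce top mod 5: now compute (1/5).
Reached (1/5) = 1. Collecting the sign flips along the way, the symbol is +1.

1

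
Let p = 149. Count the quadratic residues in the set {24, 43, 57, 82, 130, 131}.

3

(24/149) = +1 → QR.
(43/149) = -1 → non-residue.
(57/149) = -1 → non-residue.
(82/149) = +1 → QR.
(130/149) = +1 → QR.
(131/149) = -1 → non-residue.
Total quadratic residues among the 6: 3.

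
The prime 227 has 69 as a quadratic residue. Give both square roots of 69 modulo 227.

Since 227 ≡ 3 (mod 4), a square root of 69 is 69^((227+1)/4) = 69^57 mod 227.
Repeated squaring: 69^2≡221, 69^4≡36, 69^8≡161, 69^16≡43, 69^32≡33 (mod 227).
69^57 = 69^(32+16+8+1) ≡ 110 (mod 227).
Check: 110² = 12100 ≡ 69 (mod 227). The two roots are 110 and 117.

110, 117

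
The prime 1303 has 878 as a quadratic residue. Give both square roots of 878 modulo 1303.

Since 1303 ≡ 3 (mod 4), a square root of 878 is 878^((1303+1)/4) = 878^326 mod 1303.
Repeated squaring: 878^2≡811, 878^4≡1009, 878^8≡438, 878^16≡303, 878^32≡599, 878^64≡476, 878^128≡1157, 878^256≡468 (mod 1303).
878^326 = 878^(256+64+4+2) ≡ 628 (mod 1303).
Check: 628² = 394384 ≡ 878 (mod 1303). The two roots are 628 and 675.

628, 675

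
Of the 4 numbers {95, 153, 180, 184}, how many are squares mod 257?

(95/257) = +1 → QR.
(153/257) = +1 → QR.
(180/257) = -1 → non-residue.
(184/257) = +1 → QR.
Total quadratic residues among the 4: 3.

3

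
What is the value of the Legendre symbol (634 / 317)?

0

First reduce: 634 ≡ 0 (mod 317).
Top reduces to 0: gcd > 1, so the symbol is 0.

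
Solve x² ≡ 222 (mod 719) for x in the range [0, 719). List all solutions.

353, 366

Since 719 ≡ 3 (mod 4), a square root of 222 is 222^((719+1)/4) = 222^180 mod 719.
Repeated squaring: 222^2≡392, 222^4≡517, 222^8≡540, 222^16≡405, 222^32≡93, 222^64≡21, 222^128≡441 (mod 719).
222^180 = 222^(128+32+16+4) ≡ 366 (mod 719).
Check: 366² = 133956 ≡ 222 (mod 719). The two roots are 353 and 366.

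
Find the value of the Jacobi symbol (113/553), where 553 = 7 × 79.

Reciprocity: 113 ≡ 1 and 553 ≡ 1 (mod 4), so (113/553) = +(553/113).
Reduce top mod 113: now compute (101/113).
Reciprocity: 101 ≡ 1 and 113 ≡ 1 (mod 4), so (101/113) = +(113/101).
Reduce top mod 101: now compute (12/101).
Pull out 2^2: since 101 ≡ 5 (mod 8), (2/101) = -1, so (2/101)^2 = +1.
Reciprocity: 3 ≡ 3 and 101 ≡ 1 (mod 4), so (3/101) = +(101/3).
Reduce top mod 3: now compute (2/3).
Pull out 2: since 3 ≡ 3 (mod 8), (2/3) = -1.
Reached (1/3) = 1. Collecting the sign flips along the way, the symbol is -1.

-1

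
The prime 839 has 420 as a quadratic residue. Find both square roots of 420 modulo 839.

Since 839 ≡ 3 (mod 4), a square root of 420 is 420^((839+1)/4) = 420^210 mod 839.
Repeated squaring: 420^2≡210, 420^4≡472, 420^8≡449, 420^16≡241, 420^32≡190, 420^64≡23, 420^128≡529 (mod 839).
420^210 = 420^(128+64+16+2) ≡ 405 (mod 839).
Check: 405² = 164025 ≡ 420 (mod 839). The two roots are 405 and 434.

405, 434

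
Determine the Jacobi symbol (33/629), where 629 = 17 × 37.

Reciprocity: 33 ≡ 1 and 629 ≡ 1 (mod 4), so (33/629) = +(629/33).
Reduce top mod 33: now compute (2/33).
Pull out 2: since 33 ≡ 1 (mod 8), (2/33) = +1.
Reached (1/33) = 1. Collecting the sign flips along the way, the symbol is +1.

1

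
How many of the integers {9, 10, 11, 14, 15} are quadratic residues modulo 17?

(9/17) = +1 → QR.
(10/17) = -1 → non-residue.
(11/17) = -1 → non-residue.
(14/17) = -1 → non-residue.
(15/17) = +1 → QR.
Total quadratic residues among the 5: 2.

2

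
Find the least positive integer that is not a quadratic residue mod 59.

2

(2/59) = −1, so 2 is the smallest positive non-residue mod 59.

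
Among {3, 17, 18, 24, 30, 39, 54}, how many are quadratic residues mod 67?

(3/67) = -1 → non-residue.
(17/67) = +1 → QR.
(18/67) = -1 → non-residue.
(24/67) = +1 → QR.
(30/67) = -1 → non-residue.
(39/67) = +1 → QR.
(54/67) = +1 → QR.
Total quadratic residues among the 7: 4.

4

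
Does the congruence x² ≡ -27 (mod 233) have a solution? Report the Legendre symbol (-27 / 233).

-1

First reduce: -27 ≡ 206 (mod 233).
Pull out 2: since 233 ≡ 1 (mod 8), (2/233) = +1.
Reciprocity: 103 ≡ 3 and 233 ≡ 1 (mod 4), so (103/233) = +(233/103).
Reduce top mod 103: now compute (27/103).
Reciprocity: 27 ≡ 3 and 103 ≡ 3 (mod 4), so (27/103) = −(103/27).
Reduce top mod 27: now compute (22/27).
Pull out 2: since 27 ≡ 3 (mod 8), (2/27) = -1.
Reciprocity: 11 ≡ 3 and 27 ≡ 3 (mod 4), so (11/27) = −(27/11).
Reduce top mod 11: now compute (5/11).
Reciprocity: 5 ≡ 1 and 11 ≡ 3 (mod 4), so (5/11) = +(11/5).
Reduce top mod 5: now compute (1/5).
Reached (1/5) = 1. Collecting the sign flips along the way, the symbol is -1.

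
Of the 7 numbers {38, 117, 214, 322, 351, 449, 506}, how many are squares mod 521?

(38/521) = -1 → non-residue.
(117/521) = +1 → QR.
(214/521) = -1 → non-residue.
(322/521) = +1 → QR.
(351/521) = -1 → non-residue.
(449/521) = +1 → QR.
(506/521) = -1 → non-residue.
Total quadratic residues among the 7: 3.

3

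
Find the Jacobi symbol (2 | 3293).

Pull out 2: since 3293 ≡ 5 (mod 8), (2/3293) = -1.
Reached (1/3293) = 1. Collecting the sign flips along the way, the symbol is -1.

-1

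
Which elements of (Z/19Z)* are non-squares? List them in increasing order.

2,3,8,10,12,13,14,15,18

Square k = 1,…,9 (k and 19−k give the same square):
1²=1, 2²=4, 3²=9, 4²=16, 5²≡6, 6²≡17, 7²≡11, 8²≡7, 9²≡5 (mod 19).
The residues are {1, 4, 5, 6, 7, 9, 11, 16, 17}; the non-residues are the remaining 9 nonzero classes.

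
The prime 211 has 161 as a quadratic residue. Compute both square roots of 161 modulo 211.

Since 211 ≡ 3 (mod 4), a square root of 161 is 161^((211+1)/4) = 161^53 mod 211.
Repeated squaring: 161^2≡179, 161^4≡180, 161^8≡117, 161^16≡185, 161^32≡43 (mod 211).
161^53 = 161^(32+16+4+1) ≡ 43 (mod 211).
Check: 43² = 1849 ≡ 161 (mod 211). The two roots are 43 and 168.

43, 168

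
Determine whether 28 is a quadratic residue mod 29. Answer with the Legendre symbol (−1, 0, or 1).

1

Pull out 2^2: since 29 ≡ 5 (mod 8), (2/29) = -1, so (2/29)^2 = +1.
Reciprocity: 7 ≡ 3 and 29 ≡ 1 (mod 4), so (7/29) = +(29/7).
Reduce top mod 7: now compute (1/7).
Reached (1/7) = 1. Collecting the sign flips along the way, the symbol is +1.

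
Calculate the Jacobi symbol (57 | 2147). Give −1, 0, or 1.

0

Reciprocity: 57 ≡ 1 and 2147 ≡ 3 (mod 4), so (57/2147) = +(2147/57).
Reduce top mod 57: now compute (38/57).
Pull out 2: since 57 ≡ 1 (mod 8), (2/57) = +1.
Reciprocity: 19 ≡ 3 and 57 ≡ 1 (mod 4), so (19/57) = +(57/19).
Reduce top mod 19: now compute (0/19).
Top reduces to 0: gcd > 1, so the symbol is 0.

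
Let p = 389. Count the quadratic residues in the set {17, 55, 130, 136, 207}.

2

(17/389) = +1 → QR.
(55/389) = +1 → QR.
(130/389) = -1 → non-residue.
(136/389) = -1 → non-residue.
(207/389) = -1 → non-residue.
Total quadratic residues among the 5: 2.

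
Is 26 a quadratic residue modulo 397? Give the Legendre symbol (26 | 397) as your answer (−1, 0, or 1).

Pull out 2: since 397 ≡ 5 (mod 8), (2/397) = -1.
Reciprocity: 13 ≡ 1 and 397 ≡ 1 (mod 4), so (13/397) = +(397/13).
Reduce top mod 13: now compute (7/13).
Reciprocity: 7 ≡ 3 and 13 ≡ 1 (mod 4), so (7/13) = +(13/7).
Reduce top mod 7: now compute (6/7).
Pull out 2: since 7 ≡ 7 (mod 8), (2/7) = +1.
Reciprocity: 3 ≡ 3 and 7 ≡ 3 (mod 4), so (3/7) = −(7/3).
Reduce top mod 3: now compute (1/3).
Reached (1/3) = 1. Collecting the sign flips along the way, the symbol is +1.

1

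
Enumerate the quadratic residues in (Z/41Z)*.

1 2 4 5 8 9 10 16 18 20 21 23 25 31 32 33 36 37 39 40

Square k = 1,…,20 (k and 41−k give the same square):
1²=1, 2²=4, 3²=9, 4²=16, 5²=25, 6²=36, 7²≡8, 8²≡23, 9²≡40, 10²≡18, 11²≡39, 12²≡21, 13²≡5, 14²≡32, 15²≡20, 16²≡10, 17²≡2, 18²≡37, 19²≡33, 20²≡31 (mod 41).
So the quadratic residues mod 41 are {1, 2, 4, 5, 8, 9, 10, 16, 18, 20, 21, 23, 25, 31, 32, 33, 36, 37, 39, 40}.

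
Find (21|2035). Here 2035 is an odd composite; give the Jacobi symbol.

-1

Reciprocity: 21 ≡ 1 and 2035 ≡ 3 (mod 4), so (21/2035) = +(2035/21).
Reduce top mod 21: now compute (19/21).
Reciprocity: 19 ≡ 3 and 21 ≡ 1 (mod 4), so (19/21) = +(21/19).
Reduce top mod 19: now compute (2/19).
Pull out 2: since 19 ≡ 3 (mod 8), (2/19) = -1.
Reached (1/19) = 1. Collecting the sign flips along the way, the symbol is -1.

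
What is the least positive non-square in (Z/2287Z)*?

3

(2/2287) = +1, so 2 is a residue.
(3/2287) = −1, so 3 is the smallest positive non-residue mod 2287.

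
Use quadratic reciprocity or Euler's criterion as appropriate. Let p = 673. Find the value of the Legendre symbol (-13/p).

1

First reduce: -13 ≡ 660 (mod 673).
Pull out 2^2: since 673 ≡ 1 (mod 8), (2/673) = +1, so (2/673)^2 = +1.
Reciprocity: 165 ≡ 1 and 673 ≡ 1 (mod 4), so (165/673) = +(673/165).
Reduce top mod 165: now compute (13/165).
Reciprocity: 13 ≡ 1 and 165 ≡ 1 (mod 4), so (13/165) = +(165/13).
Reduce top mod 13: now compute (9/13).
Reciprocity: 9 ≡ 1 and 13 ≡ 1 (mod 4), so (9/13) = +(13/9).
Reduce top mod 9: now compute (4/9).
Pull out 2^2: since 9 ≡ 1 (mod 8), (2/9) = +1, so (2/9)^2 = +1.
Reached (1/9) = 1. Collecting the sign flips along the way, the symbol is +1.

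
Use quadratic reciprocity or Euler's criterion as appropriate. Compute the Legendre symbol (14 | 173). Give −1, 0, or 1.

1

Pull out 2: since 173 ≡ 5 (mod 8), (2/173) = -1.
Reciprocity: 7 ≡ 3 and 173 ≡ 1 (mod 4), so (7/173) = +(173/7).
Reduce top mod 7: now compute (5/7).
Reciprocity: 5 ≡ 1 and 7 ≡ 3 (mod 4), so (5/7) = +(7/5).
Reduce top mod 5: now compute (2/5).
Pull out 2: since 5 ≡ 5 (mod 8), (2/5) = -1.
Reached (1/5) = 1. Collecting the sign flips along the way, the symbol is +1.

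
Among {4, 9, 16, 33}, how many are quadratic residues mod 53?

3

(4/53) = +1 → QR.
(9/53) = +1 → QR.
(16/53) = +1 → QR.
(33/53) = -1 → non-residue.
Total quadratic residues among the 4: 3.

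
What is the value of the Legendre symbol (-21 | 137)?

-1

First reduce: -21 ≡ 116 (mod 137).
Pull out 2^2: since 137 ≡ 1 (mod 8), (2/137) = +1, so (2/137)^2 = +1.
Reciprocity: 29 ≡ 1 and 137 ≡ 1 (mod 4), so (29/137) = +(137/29).
Reduce top mod 29: now compute (21/29).
Reciprocity: 21 ≡ 1 and 29 ≡ 1 (mod 4), so (21/29) = +(29/21).
Reduce top mod 21: now compute (8/21).
Pull out 2^3: since 21 ≡ 5 (mod 8), (2/21) = -1, so (2/21)^3 = -1.
Reached (1/21) = 1. Collecting the sign flips along the way, the symbol is -1.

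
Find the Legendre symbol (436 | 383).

First reduce: 436 ≡ 53 (mod 383).
Reciprocity: 53 ≡ 1 and 383 ≡ 3 (mod 4), so (53/383) = +(383/53).
Reduce top mod 53: now compute (12/53).
Pull out 2^2: since 53 ≡ 5 (mod 8), (2/53) = -1, so (2/53)^2 = +1.
Reciprocity: 3 ≡ 3 and 53 ≡ 1 (mod 4), so (3/53) = +(53/3).
Reduce top mod 3: now compute (2/3).
Pull out 2: since 3 ≡ 3 (mod 8), (2/3) = -1.
Reached (1/3) = 1. Collecting the sign flips along the way, the symbol is -1.

-1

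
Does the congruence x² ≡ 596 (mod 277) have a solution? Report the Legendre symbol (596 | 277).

First reduce: 596 ≡ 42 (mod 277).
Pull out 2: since 277 ≡ 5 (mod 8), (2/277) = -1.
Reciprocity: 21 ≡ 1 and 277 ≡ 1 (mod 4), so (21/277) = +(277/21).
Reduce top mod 21: now compute (4/21).
Pull out 2^2: since 21 ≡ 5 (mod 8), (2/21) = -1, so (2/21)^2 = +1.
Reached (1/21) = 1. Collecting the sign flips along the way, the symbol is -1.

-1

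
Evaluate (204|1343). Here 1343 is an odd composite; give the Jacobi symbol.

Pull out 2^2: since 1343 ≡ 7 (mod 8), (2/1343) = +1, so (2/1343)^2 = +1.
Reciprocity: 51 ≡ 3 and 1343 ≡ 3 (mod 4), so (51/1343) = −(1343/51).
Reduce top mod 51: now compute (17/51).
Reciprocity: 17 ≡ 1 and 51 ≡ 3 (mod 4), so (17/51) = +(51/17).
Reduce top mod 17: now compute (0/17).
Top reduces to 0: gcd > 1, so the symbol is 0.

0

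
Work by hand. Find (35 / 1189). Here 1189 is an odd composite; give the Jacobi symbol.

-1

Reciprocity: 35 ≡ 3 and 1189 ≡ 1 (mod 4), so (35/1189) = +(1189/35).
Reduce top mod 35: now compute (34/35).
Pull out 2: since 35 ≡ 3 (mod 8), (2/35) = -1.
Reciprocity: 17 ≡ 1 and 35 ≡ 3 (mod 4), so (17/35) = +(35/17).
Reduce top mod 17: now compute (1/17).
Reached (1/17) = 1. Collecting the sign flips along the way, the symbol is -1.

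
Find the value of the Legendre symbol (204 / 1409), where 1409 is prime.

Pull out 2^2: since 1409 ≡ 1 (mod 8), (2/1409) = +1, so (2/1409)^2 = +1.
Reciprocity: 51 ≡ 3 and 1409 ≡ 1 (mod 4), so (51/1409) = +(1409/51).
Reduce top mod 51: now compute (32/51).
Pull out 2^5: since 51 ≡ 3 (mod 8), (2/51) = -1, so (2/51)^5 = -1.
Reached (1/51) = 1. Collecting the sign flips along the way, the symbol is -1.

-1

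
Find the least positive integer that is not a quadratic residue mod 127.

3

(2/127) = +1, so 2 is a residue.
(3/127) = −1, so 3 is the smallest positive non-residue mod 127.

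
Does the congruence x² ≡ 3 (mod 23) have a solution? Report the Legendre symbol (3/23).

1

Reciprocity: 3 ≡ 3 and 23 ≡ 3 (mod 4), so (3/23) = −(23/3).
Reduce top mod 3: now compute (2/3).
Pull out 2: since 3 ≡ 3 (mod 8), (2/3) = -1.
Reached (1/3) = 1. Collecting the sign flips along the way, the symbol is +1.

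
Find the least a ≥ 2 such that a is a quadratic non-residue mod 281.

(2/281) = +1, so 2 is a residue.
(3/281) = −1, so 3 is the smallest positive non-residue mod 281.

3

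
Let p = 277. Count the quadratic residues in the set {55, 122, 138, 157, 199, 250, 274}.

(55/277) = +1 → QR.
(122/277) = +1 → QR.
(138/277) = -1 → non-residue.
(157/277) = +1 → QR.
(199/277) = -1 → non-residue.
(250/277) = +1 → QR.
(274/277) = +1 → QR.
Total quadratic residues among the 7: 5.

5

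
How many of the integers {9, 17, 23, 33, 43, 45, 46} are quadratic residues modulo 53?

(9/53) = +1 → QR.
(17/53) = +1 → QR.
(23/53) = -1 → non-residue.
(33/53) = -1 → non-residue.
(43/53) = +1 → QR.
(45/53) = -1 → non-residue.
(46/53) = +1 → QR.
Total quadratic residues among the 7: 4.

4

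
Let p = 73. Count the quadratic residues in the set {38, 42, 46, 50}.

(38/73) = +1 → QR.
(42/73) = -1 → non-residue.
(46/73) = +1 → QR.
(50/73) = +1 → QR.
Total quadratic residues among the 4: 3.

3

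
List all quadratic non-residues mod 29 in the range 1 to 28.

2 3 8 10 11 12 14 15 17 18 19 21 26 27

Square k = 1,…,14 (k and 29−k give the same square):
1²=1, 2²=4, 3²=9, 4²=16, 5²=25, 6²≡7, 7²≡20, 8²≡6, 9²≡23, 10²≡13, 11²≡5, 12²≡28, 13²≡24, 14²≡22 (mod 29).
The residues are {1, 4, 5, 6, 7, 9, 13, 16, 20, 22, 23, 24, 25, 28}; the non-residues are the remaining 14 nonzero classes.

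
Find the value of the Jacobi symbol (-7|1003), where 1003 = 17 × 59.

First reduce: -7 ≡ 996 (mod 1003).
Pull out 2^2: since 1003 ≡ 3 (mod 8), (2/1003) = -1, so (2/1003)^2 = +1.
Reciprocity: 249 ≡ 1 and 1003 ≡ 3 (mod 4), so (249/1003) = +(1003/249).
Reduce top mod 249: now compute (7/249).
Reciprocity: 7 ≡ 3 and 249 ≡ 1 (mod 4), so (7/249) = +(249/7).
Reduce top mod 7: now compute (4/7).
Pull out 2^2: since 7 ≡ 7 (mod 8), (2/7) = +1, so (2/7)^2 = +1.
Reached (1/7) = 1. Collecting the sign flips along the way, the symbol is +1.

1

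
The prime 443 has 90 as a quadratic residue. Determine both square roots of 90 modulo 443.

166, 277

Since 443 ≡ 3 (mod 4), a square root of 90 is 90^((443+1)/4) = 90^111 mod 443.
Repeated squaring: 90^2≡126, 90^4≡371, 90^8≡311, 90^16≡147, 90^32≡345, 90^64≡301 (mod 443).
90^111 = 90^(64+32+8+4+2+1) ≡ 166 (mod 443).
Check: 166² = 27556 ≡ 90 (mod 443). The two roots are 166 and 277.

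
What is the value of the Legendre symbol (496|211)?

Euler's criterion: (496/211) ≡ 74^105 (mod 211).
74^2 ≡ 201 (mod 211)
74^4 ≡ 100 (mod 211)
74^8 ≡ 83 (mod 211)
74^16 ≡ 137 (mod 211)
74^32 ≡ 201 (mod 211)
74^64 ≡ 100 (mod 211)
74^105 = 74^(64+32+8+1) ≡ 210 (mod 211).
Result is 210 ≡ −1, so (496/211) = −1.

-1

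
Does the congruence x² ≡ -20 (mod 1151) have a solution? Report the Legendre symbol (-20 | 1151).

First reduce: -20 ≡ 1131 (mod 1151).
Reciprocity: 1131 ≡ 3 and 1151 ≡ 3 (mod 4), so (1131/1151) = −(1151/1131).
Reduce top mod 1131: now compute (20/1131).
Pull out 2^2: since 1131 ≡ 3 (mod 8), (2/1131) = -1, so (2/1131)^2 = +1.
Reciprocity: 5 ≡ 1 and 1131 ≡ 3 (mod 4), so (5/1131) = +(1131/5).
Reduce top mod 5: now compute (1/5).
Reached (1/5) = 1. Collecting the sign flips along the way, the symbol is -1.

-1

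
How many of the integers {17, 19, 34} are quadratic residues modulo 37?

(17/37) = -1 → non-residue.
(19/37) = -1 → non-residue.
(34/37) = +1 → QR.
Total quadratic residues among the 3: 1.

1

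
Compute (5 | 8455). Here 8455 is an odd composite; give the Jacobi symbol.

Reciprocity: 5 ≡ 1 and 8455 ≡ 3 (mod 4), so (5/8455) = +(8455/5).
Reduce top mod 5: now compute (0/5).
Top reduces to 0: gcd > 1, so the symbol is 0.

0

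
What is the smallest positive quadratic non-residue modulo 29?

2

(2/29) = −1, so 2 is the smallest positive non-residue mod 29.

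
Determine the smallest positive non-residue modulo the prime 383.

5

(2/383) = +1, so 2 is a residue.
(3/383) = +1, so 3 is a residue.
(4/383) = +1, so 4 is a residue.
(5/383) = −1, so 5 is the smallest positive non-residue mod 383.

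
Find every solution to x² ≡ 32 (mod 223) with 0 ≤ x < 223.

60, 163

Since 223 ≡ 3 (mod 4), a square root of 32 is 32^((223+1)/4) = 32^56 mod 223.
Repeated squaring: 32^2≡132, 32^4≡30, 32^8≡8, 32^16≡64, 32^32≡82 (mod 223).
32^56 = 32^(32+16+8) ≡ 60 (mod 223).
Check: 60² = 3600 ≡ 32 (mod 223). The two roots are 60 and 163.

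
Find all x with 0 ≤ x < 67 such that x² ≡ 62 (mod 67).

14, 53

Since 67 ≡ 3 (mod 4), a square root of 62 is 62^((67+1)/4) = 62^17 mod 67.
Repeated squaring: 62^2≡25, 62^4≡22, 62^8≡15, 62^16≡24 (mod 67).
62^17 = 62^(16+1) ≡ 14 (mod 67).
Check: 14² = 196 ≡ 62 (mod 67). The two roots are 14 and 53.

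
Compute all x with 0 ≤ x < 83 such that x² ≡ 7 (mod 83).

Since 83 ≡ 3 (mod 4), a square root of 7 is 7^((83+1)/4) = 7^21 mod 83.
Repeated squaring: 7^2≡49, 7^4≡77, 7^8≡36, 7^16≡51 (mod 83).
7^21 = 7^(16+4+1) ≡ 16 (mod 83).
Check: 16² = 256 ≡ 7 (mod 83). The two roots are 16 and 67.

16, 67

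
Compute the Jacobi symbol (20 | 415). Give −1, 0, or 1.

0

Pull out 2^2: since 415 ≡ 7 (mod 8), (2/415) = +1, so (2/415)^2 = +1.
Reciprocity: 5 ≡ 1 and 415 ≡ 3 (mod 4), so (5/415) = +(415/5).
Reduce top mod 5: now compute (0/5).
Top reduces to 0: gcd > 1, so the symbol is 0.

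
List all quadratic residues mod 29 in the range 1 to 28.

1, 4, 5, 6, 7, 9, 13, 16, 20, 22, 23, 24, 25, 28

Square k = 1,…,14 (k and 29−k give the same square):
1²=1, 2²=4, 3²=9, 4²=16, 5²=25, 6²≡7, 7²≡20, 8²≡6, 9²≡23, 10²≡13, 11²≡5, 12²≡28, 13²≡24, 14²≡22 (mod 29).
So the quadratic residues mod 29 are {1, 4, 5, 6, 7, 9, 13, 16, 20, 22, 23, 24, 25, 28}.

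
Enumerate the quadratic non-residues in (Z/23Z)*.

Square k = 1,…,11 (k and 23−k give the same square):
1²=1, 2²=4, 3²=9, 4²=16, 5²≡2, 6²≡13, 7²≡3, 8²≡18, 9²≡12, 10²≡8, 11²≡6 (mod 23).
The residues are {1, 2, 3, 4, 6, 8, 9, 12, 13, 16, 18}; the non-residues are the remaining 11 nonzero classes.

5, 7, 10, 11, 14, 15, 17, 19, 20, 21, 22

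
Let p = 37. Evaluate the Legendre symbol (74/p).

0

First reduce: 74 ≡ 0 (mod 37).
Top reduces to 0: gcd > 1, so the symbol is 0.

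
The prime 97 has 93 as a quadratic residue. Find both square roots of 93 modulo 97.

44, 53

97 ≡ 1 (mod 4), so we find a root by search.
Trying successive values, 44² = 1936 ≡ 93 (mod 97). The other root is 97 − 44 = 53.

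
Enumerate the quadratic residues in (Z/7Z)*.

1 2 4

Square k = 1,…,3 (k and 7−k give the same square):
1²=1, 2²=4, 3²≡2 (mod 7).
So the quadratic residues mod 7 are {1, 2, 4}.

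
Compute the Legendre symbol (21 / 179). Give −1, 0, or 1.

-1

Reciprocity: 21 ≡ 1 and 179 ≡ 3 (mod 4), so (21/179) = +(179/21).
Reduce top mod 21: now compute (11/21).
Reciprocity: 11 ≡ 3 and 21 ≡ 1 (mod 4), so (11/21) = +(21/11).
Reduce top mod 11: now compute (10/11).
Pull out 2: since 11 ≡ 3 (mod 8), (2/11) = -1.
Reciprocity: 5 ≡ 1 and 11 ≡ 3 (mod 4), so (5/11) = +(11/5).
Reduce top mod 5: now compute (1/5).
Reached (1/5) = 1. Collecting the sign flips along the way, the symbol is -1.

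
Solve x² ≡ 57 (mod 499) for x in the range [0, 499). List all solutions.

Since 499 ≡ 3 (mod 4), a square root of 57 is 57^((499+1)/4) = 57^125 mod 499.
Repeated squaring: 57^2≡255, 57^4≡155, 57^8≡73, 57^16≡339, 57^32≡151, 57^64≡346 (mod 499).
57^125 = 57^(64+32+16+8+4+1) ≡ 280 (mod 499).
Check: 280² = 78400 ≡ 57 (mod 499). The two roots are 219 and 280.

219, 280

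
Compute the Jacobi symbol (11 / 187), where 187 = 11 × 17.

Reciprocity: 11 ≡ 3 and 187 ≡ 3 (mod 4), so (11/187) = −(187/11).
Reduce top mod 11: now compute (0/11).
Top reduces to 0: gcd > 1, so the symbol is 0.

0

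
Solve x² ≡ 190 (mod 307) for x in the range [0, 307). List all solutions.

Since 307 ≡ 3 (mod 4), a square root of 190 is 190^((307+1)/4) = 190^77 mod 307.
Repeated squaring: 190^2≡181, 190^4≡219, 190^8≡69, 190^16≡156, 190^32≡83, 190^64≡135 (mod 307).
190^77 = 190^(64+8+4+1) ≡ 133 (mod 307).
Check: 133² = 17689 ≡ 190 (mod 307). The two roots are 133 and 174.

133, 174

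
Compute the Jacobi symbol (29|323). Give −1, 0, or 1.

1

Reciprocity: 29 ≡ 1 and 323 ≡ 3 (mod 4), so (29/323) = +(323/29).
Reduce top mod 29: now compute (4/29).
Pull out 2^2: since 29 ≡ 5 (mod 8), (2/29) = -1, so (2/29)^2 = +1.
Reached (1/29) = 1. Collecting the sign flips along the way, the symbol is +1.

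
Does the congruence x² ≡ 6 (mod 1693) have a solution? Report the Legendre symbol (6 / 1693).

-1

Pull out 2: since 1693 ≡ 5 (mod 8), (2/1693) = -1.
Reciprocity: 3 ≡ 3 and 1693 ≡ 1 (mod 4), so (3/1693) = +(1693/3).
Reduce top mod 3: now compute (1/3).
Reached (1/3) = 1. Collecting the sign flips along the way, the symbol is -1.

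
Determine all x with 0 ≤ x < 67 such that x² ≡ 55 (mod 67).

16, 51

Since 67 ≡ 3 (mod 4), a square root of 55 is 55^((67+1)/4) = 55^17 mod 67.
Repeated squaring: 55^2≡10, 55^4≡33, 55^8≡17, 55^16≡21 (mod 67).
55^17 = 55^(16+1) ≡ 16 (mod 67).
Check: 16² = 256 ≡ 55 (mod 67). The two roots are 16 and 51.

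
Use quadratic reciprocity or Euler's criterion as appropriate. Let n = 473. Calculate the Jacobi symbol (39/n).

1

Reciprocity: 39 ≡ 3 and 473 ≡ 1 (mod 4), so (39/473) = +(473/39).
Reduce top mod 39: now compute (5/39).
Reciprocity: 5 ≡ 1 and 39 ≡ 3 (mod 4), so (5/39) = +(39/5).
Reduce top mod 5: now compute (4/5).
Pull out 2^2: since 5 ≡ 5 (mod 8), (2/5) = -1, so (2/5)^2 = +1.
Reached (1/5) = 1. Collecting the sign flips along the way, the symbol is +1.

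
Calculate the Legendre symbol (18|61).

Pull out 2: since 61 ≡ 5 (mod 8), (2/61) = -1.
Reciprocity: 9 ≡ 1 and 61 ≡ 1 (mod 4), so (9/61) = +(61/9).
Reduce top mod 9: now compute (7/9).
Reciprocity: 7 ≡ 3 and 9 ≡ 1 (mod 4), so (7/9) = +(9/7).
Reduce top mod 7: now compute (2/7).
Pull out 2: since 7 ≡ 7 (mod 8), (2/7) = +1.
Reached (1/7) = 1. Collecting the sign flips along the way, the symbol is -1.

-1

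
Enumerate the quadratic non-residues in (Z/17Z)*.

Square k = 1,…,8 (k and 17−k give the same square):
1²=1, 2²=4, 3²=9, 4²=16, 5²≡8, 6²≡2, 7²≡15, 8²≡13 (mod 17).
The residues are {1, 2, 4, 8, 9, 13, 15, 16}; the non-residues are the remaining 8 nonzero classes.

3,5,6,7,10,11,12,14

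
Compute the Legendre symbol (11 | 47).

Euler's criterion: (11/47) ≡ 11^23 (mod 47).
11^2 ≡ 27 (mod 47)
11^4 ≡ 24 (mod 47)
11^8 ≡ 12 (mod 47)
11^16 ≡ 3 (mod 47)
11^23 = 11^(16+4+2+1) ≡ 46 (mod 47).
Result is 46 ≡ −1, so (11/47) = −1.

-1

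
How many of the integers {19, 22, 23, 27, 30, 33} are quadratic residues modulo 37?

(19/37) = -1 → non-residue.
(22/37) = -1 → non-residue.
(23/37) = -1 → non-residue.
(27/37) = +1 → QR.
(30/37) = +1 → QR.
(33/37) = +1 → QR.
Total quadratic residues among the 6: 3.

3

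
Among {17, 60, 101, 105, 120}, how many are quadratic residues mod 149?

(17/149) = +1 → QR.
(60/149) = -1 → non-residue.
(101/149) = -1 → non-residue.
(105/149) = -1 → non-residue.
(120/149) = +1 → QR.
Total quadratic residues among the 5: 2.

2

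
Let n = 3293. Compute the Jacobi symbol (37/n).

Reciprocity: 37 ≡ 1 and 3293 ≡ 1 (mod 4), so (37/3293) = +(3293/37).
Reduce top mod 37: now compute (0/37).
Top reduces to 0: gcd > 1, so the symbol is 0.

0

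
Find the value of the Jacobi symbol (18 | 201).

Pull out 2: since 201 ≡ 1 (mod 8), (2/201) = +1.
Reciprocity: 9 ≡ 1 and 201 ≡ 1 (mod 4), so (9/201) = +(201/9).
Reduce top mod 9: now compute (3/9).
Reciprocity: 3 ≡ 3 and 9 ≡ 1 (mod 4), so (3/9) = +(9/3).
Reduce top mod 3: now compute (0/3).
Top reduces to 0: gcd > 1, so the symbol is 0.

0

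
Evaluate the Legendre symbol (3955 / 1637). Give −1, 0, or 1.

-1

First reduce: 3955 ≡ 681 (mod 1637).
Reciprocity: 681 ≡ 1 and 1637 ≡ 1 (mod 4), so (681/1637) = +(1637/681).
Reduce top mod 681: now compute (275/681).
Reciprocity: 275 ≡ 3 and 681 ≡ 1 (mod 4), so (275/681) = +(681/275).
Reduce top mod 275: now compute (131/275).
Reciprocity: 131 ≡ 3 and 275 ≡ 3 (mod 4), so (131/275) = −(275/131).
Reduce top mod 131: now compute (13/131).
Reciprocity: 13 ≡ 1 and 131 ≡ 3 (mod 4), so (13/131) = +(131/13).
Reduce top mod 13: now compute (1/13).
Reached (1/13) = 1. Collecting the sign flips along the way, the symbol is -1.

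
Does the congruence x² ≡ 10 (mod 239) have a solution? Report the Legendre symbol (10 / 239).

1

Pull out 2: since 239 ≡ 7 (mod 8), (2/239) = +1.
Reciprocity: 5 ≡ 1 and 239 ≡ 3 (mod 4), so (5/239) = +(239/5).
Reduce top mod 5: now compute (4/5).
Pull out 2^2: since 5 ≡ 5 (mod 8), (2/5) = -1, so (2/5)^2 = +1.
Reached (1/5) = 1. Collecting the sign flips along the way, the symbol is +1.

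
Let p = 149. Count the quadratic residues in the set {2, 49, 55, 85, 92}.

(2/149) = -1 → non-residue.
(49/149) = +1 → QR.
(55/149) = -1 → non-residue.
(85/149) = +1 → QR.
(92/149) = -1 → non-residue.
Total quadratic residues among the 5: 2.

2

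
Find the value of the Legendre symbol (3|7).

Euler's criterion: (3/7) ≡ 3^3 (mod 7).
3^2 ≡ 2 (mod 7)
3^3 = 3^(2+1) ≡ 6 (mod 7).
Result is 6 ≡ −1, so (3/7) = −1.

-1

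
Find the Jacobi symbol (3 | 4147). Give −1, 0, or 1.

-1

Reciprocity: 3 ≡ 3 and 4147 ≡ 3 (mod 4), so (3/4147) = −(4147/3).
Reduce top mod 3: now compute (1/3).
Reached (1/3) = 1. Collecting the sign flips along the way, the symbol is -1.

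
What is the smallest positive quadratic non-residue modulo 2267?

(2/2267) = −1, so 2 is the smallest positive non-residue mod 2267.

2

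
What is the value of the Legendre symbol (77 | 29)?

First reduce: 77 ≡ 19 (mod 29).
Reciprocity: 19 ≡ 3 and 29 ≡ 1 (mod 4), so (19/29) = +(29/19).
Reduce top mod 19: now compute (10/19).
Pull out 2: since 19 ≡ 3 (mod 8), (2/19) = -1.
Reciprocity: 5 ≡ 1 and 19 ≡ 3 (mod 4), so (5/19) = +(19/5).
Reduce top mod 5: now compute (4/5).
Pull out 2^2: since 5 ≡ 5 (mod 8), (2/5) = -1, so (2/5)^2 = +1.
Reached (1/5) = 1. Collecting the sign flips along the way, the symbol is -1.

-1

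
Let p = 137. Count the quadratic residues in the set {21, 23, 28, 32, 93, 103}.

4

(21/137) = -1 → non-residue.
(23/137) = -1 → non-residue.
(28/137) = +1 → QR.
(32/137) = +1 → QR.
(93/137) = +1 → QR.
(103/137) = +1 → QR.
Total quadratic residues among the 6: 4.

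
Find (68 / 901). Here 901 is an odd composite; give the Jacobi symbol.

0

Pull out 2^2: since 901 ≡ 5 (mod 8), (2/901) = -1, so (2/901)^2 = +1.
Reciprocity: 17 ≡ 1 and 901 ≡ 1 (mod 4), so (17/901) = +(901/17).
Reduce top mod 17: now compute (0/17).
Top reduces to 0: gcd > 1, so the symbol is 0.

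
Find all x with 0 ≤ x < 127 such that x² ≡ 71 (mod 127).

Since 127 ≡ 3 (mod 4), a square root of 71 is 71^((127+1)/4) = 71^32 mod 127.
Repeated squaring: 71^2≡88, 71^4≡124, 71^8≡9, 71^16≡81, 71^32≡84 (mod 127).
71^32 = 71^(32) ≡ 84 (mod 127).
Check: 84² = 7056 ≡ 71 (mod 127). The two roots are 43 and 84.

43, 84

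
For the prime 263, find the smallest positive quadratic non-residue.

(2/263) = +1, so 2 is a residue.
(3/263) = +1, so 3 is a residue.
(4/263) = +1, so 4 is a residue.
(5/263) = −1, so 5 is the smallest positive non-residue mod 263.

5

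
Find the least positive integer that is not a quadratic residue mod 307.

(2/307) = −1, so 2 is the smallest positive non-residue mod 307.

2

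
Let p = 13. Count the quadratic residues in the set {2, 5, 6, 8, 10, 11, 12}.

(2/13) = -1 → non-residue.
(5/13) = -1 → non-residue.
(6/13) = -1 → non-residue.
(8/13) = -1 → non-residue.
(10/13) = +1 → QR.
(11/13) = -1 → non-residue.
(12/13) = +1 → QR.
Total quadratic residues among the 7: 2.

2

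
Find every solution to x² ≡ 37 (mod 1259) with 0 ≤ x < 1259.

36, 1223

Since 1259 ≡ 3 (mod 4), a square root of 37 is 37^((1259+1)/4) = 37^315 mod 1259.
Repeated squaring: 37^2≡110, 37^4≡769, 37^8≡890, 37^16≡189, 37^32≡469, 37^64≡895, 37^128≡301, 37^256≡1212 (mod 1259).
37^315 = 37^(256+32+16+8+2+1) ≡ 36 (mod 1259).
Check: 36² = 1296 ≡ 37 (mod 1259). The two roots are 36 and 1223.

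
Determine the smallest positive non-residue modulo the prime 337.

(2/337) = +1, so 2 is a residue.
(3/337) = +1, so 3 is a residue.
(4/337) = +1, so 4 is a residue.
(5/337) = −1, so 5 is the smallest positive non-residue mod 337.

5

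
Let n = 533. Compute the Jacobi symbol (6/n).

1

Pull out 2: since 533 ≡ 5 (mod 8), (2/533) = -1.
Reciprocity: 3 ≡ 3 and 533 ≡ 1 (mod 4), so (3/533) = +(533/3).
Reduce top mod 3: now compute (2/3).
Pull out 2: since 3 ≡ 3 (mod 8), (2/3) = -1.
Reached (1/3) = 1. Collecting the sign flips along the way, the symbol is +1.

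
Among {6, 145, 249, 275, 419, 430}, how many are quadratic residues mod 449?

(6/449) = -1 → non-residue.
(145/449) = -1 → non-residue.
(249/449) = +1 → QR.
(275/449) = +1 → QR.
(419/449) = -1 → non-residue.
(430/449) = -1 → non-residue.
Total quadratic residues among the 6: 2.

2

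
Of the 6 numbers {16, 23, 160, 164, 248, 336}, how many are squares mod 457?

(16/457) = +1 → QR.
(23/457) = -1 → non-residue.
(160/457) = -1 → non-residue.
(164/457) = -1 → non-residue.
(248/457) = -1 → non-residue.
(336/457) = +1 → QR.
Total quadratic residues among the 6: 2.

2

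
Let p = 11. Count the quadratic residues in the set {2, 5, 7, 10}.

1

(2/11) = -1 → non-residue.
(5/11) = +1 → QR.
(7/11) = -1 → non-residue.
(10/11) = -1 → non-residue.
Total quadratic residues among the 4: 1.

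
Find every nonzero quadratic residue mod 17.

Square k = 1,…,8 (k and 17−k give the same square):
1²=1, 2²=4, 3²=9, 4²=16, 5²≡8, 6²≡2, 7²≡15, 8²≡13 (mod 17).
So the quadratic residues mod 17 are {1, 2, 4, 8, 9, 13, 15, 16}.

1,2,4,8,9,13,15,16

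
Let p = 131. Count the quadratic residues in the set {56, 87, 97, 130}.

0

(56/131) = -1 → non-residue.
(87/131) = -1 → non-residue.
(97/131) = -1 → non-residue.
(130/131) = -1 → non-residue.
Total quadratic residues among the 4: 0.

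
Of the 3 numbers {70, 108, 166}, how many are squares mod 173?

(70/173) = -1 → non-residue.
(108/173) = -1 → non-residue.
(166/173) = -1 → non-residue.
Total quadratic residues among the 3: 0.

0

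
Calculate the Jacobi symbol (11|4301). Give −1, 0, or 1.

Reciprocity: 11 ≡ 3 and 4301 ≡ 1 (mod 4), so (11/4301) = +(4301/11).
Reduce top mod 11: now compute (0/11).
Top reduces to 0: gcd > 1, so the symbol is 0.

0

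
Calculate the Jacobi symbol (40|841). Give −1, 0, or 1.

1

Pull out 2^3: since 841 ≡ 1 (mod 8), (2/841) = +1, so (2/841)^3 = +1.
Reciprocity: 5 ≡ 1 and 841 ≡ 1 (mod 4), so (5/841) = +(841/5).
Reduce top mod 5: now compute (1/5).
Reached (1/5) = 1. Collecting the sign flips along the way, the symbol is +1.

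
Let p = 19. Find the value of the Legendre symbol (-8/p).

1

First reduce: -8 ≡ 11 (mod 19).
Reciprocity: 11 ≡ 3 and 19 ≡ 3 (mod 4), so (11/19) = −(19/11).
Reduce top mod 11: now compute (8/11).
Pull out 2^3: since 11 ≡ 3 (mod 8), (2/11) = -1, so (2/11)^3 = -1.
Reached (1/11) = 1. Collecting the sign flips along the way, the symbol is +1.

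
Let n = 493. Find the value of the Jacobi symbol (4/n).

Pull out 2^2: since 493 ≡ 5 (mod 8), (2/493) = -1, so (2/493)^2 = +1.
Reached (1/493) = 1. Collecting the sign flips along the way, the symbol is +1.

1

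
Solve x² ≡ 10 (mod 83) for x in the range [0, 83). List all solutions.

33, 50

Since 83 ≡ 3 (mod 4), a square root of 10 is 10^((83+1)/4) = 10^21 mod 83.
Repeated squaring: 10^2≡17, 10^4≡40, 10^8≡23, 10^16≡31 (mod 83).
10^21 = 10^(16+4+1) ≡ 33 (mod 83).
Check: 33² = 1089 ≡ 10 (mod 83). The two roots are 33 and 50.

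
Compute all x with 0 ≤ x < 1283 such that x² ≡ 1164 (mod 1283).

Since 1283 ≡ 3 (mod 4), a square root of 1164 is 1164^((1283+1)/4) = 1164^321 mod 1283.
Repeated squaring: 1164^2≡48, 1164^4≡1021, 1164^8≡645, 1164^16≡333, 1164^32≡551, 1164^64≡813, 1164^128≡224, 1164^256≡139 (mod 1283).
1164^321 = 1164^(256+64+1) ≡ 573 (mod 1283).
Check: 573² = 328329 ≡ 1164 (mod 1283). The two roots are 573 and 710.

573, 710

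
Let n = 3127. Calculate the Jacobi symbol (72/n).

1

Pull out 2^3: since 3127 ≡ 7 (mod 8), (2/3127) = +1, so (2/3127)^3 = +1.
Reciprocity: 9 ≡ 1 and 3127 ≡ 3 (mod 4), so (9/3127) = +(3127/9).
Reduce top mod 9: now compute (4/9).
Pull out 2^2: since 9 ≡ 1 (mod 8), (2/9) = +1, so (2/9)^2 = +1.
Reached (1/9) = 1. Collecting the sign flips along the way, the symbol is +1.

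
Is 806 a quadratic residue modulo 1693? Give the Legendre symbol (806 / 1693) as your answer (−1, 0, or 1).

Pull out 2: since 1693 ≡ 5 (mod 8), (2/1693) = -1.
Reciprocity: 403 ≡ 3 and 1693 ≡ 1 (mod 4), so (403/1693) = +(1693/403).
Reduce top mod 403: now compute (81/403).
Reciprocity: 81 ≡ 1 and 403 ≡ 3 (mod 4), so (81/403) = +(403/81).
Reduce top mod 81: now compute (79/81).
Reciprocity: 79 ≡ 3 and 81 ≡ 1 (mod 4), so (79/81) = +(81/79).
Reduce top mod 79: now compute (2/79).
Pull out 2: since 79 ≡ 7 (mod 8), (2/79) = +1.
Reached (1/79) = 1. Collecting the sign flips along the way, the symbol is -1.

-1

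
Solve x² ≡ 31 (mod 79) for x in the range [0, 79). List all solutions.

30, 49

Since 79 ≡ 3 (mod 4), a square root of 31 is 31^((79+1)/4) = 31^20 mod 79.
Repeated squaring: 31^2≡13, 31^4≡11, 31^8≡42, 31^16≡26 (mod 79).
31^20 = 31^(16+4) ≡ 49 (mod 79).
Check: 49² = 2401 ≡ 31 (mod 79). The two roots are 30 and 49.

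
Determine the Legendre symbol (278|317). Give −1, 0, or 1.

Euler's criterion: (278/317) ≡ 278^158 (mod 317).
278^2 ≡ 253 (mod 317)
278^4 ≡ 292 (mod 317)
278^8 ≡ 308 (mod 317)
278^16 ≡ 81 (mod 317)
278^32 ≡ 221 (mod 317)
278^64 ≡ 23 (mod 317)
278^128 ≡ 212 (mod 317)
278^158 = 278^(128+16+8+4+2) ≡ 1 (mod 317).
Result is 1, so (278/317) = 1.

1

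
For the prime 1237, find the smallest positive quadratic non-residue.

(2/1237) = −1, so 2 is the smallest positive non-residue mod 1237.

2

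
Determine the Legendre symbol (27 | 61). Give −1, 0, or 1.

1

Reciprocity: 27 ≡ 3 and 61 ≡ 1 (mod 4), so (27/61) = +(61/27).
Reduce top mod 27: now compute (7/27).
Reciprocity: 7 ≡ 3 and 27 ≡ 3 (mod 4), so (7/27) = −(27/7).
Reduce top mod 7: now compute (6/7).
Pull out 2: since 7 ≡ 7 (mod 8), (2/7) = +1.
Reciprocity: 3 ≡ 3 and 7 ≡ 3 (mod 4), so (3/7) = −(7/3).
Reduce top mod 3: now compute (1/3).
Reached (1/3) = 1. Collecting the sign flips along the way, the symbol is +1.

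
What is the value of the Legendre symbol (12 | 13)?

1

Euler's criterion: (12/13) ≡ 12^6 (mod 13).
12^2 ≡ 1 (mod 13)
12^4 ≡ 1 (mod 13)
12^6 = 12^(4+2) ≡ 1 (mod 13).
Result is 1, so (12/13) = 1.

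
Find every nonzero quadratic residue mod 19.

Square k = 1,…,9 (k and 19−k give the same square):
1²=1, 2²=4, 3²=9, 4²=16, 5²≡6, 6²≡17, 7²≡11, 8²≡7, 9²≡5 (mod 19).
So the quadratic residues mod 19 are {1, 4, 5, 6, 7, 9, 11, 16, 17}.

1 4 5 6 7 9 11 16 17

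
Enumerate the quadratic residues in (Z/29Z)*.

1, 4, 5, 6, 7, 9, 13, 16, 20, 22, 23, 24, 25, 28

Square k = 1,…,14 (k and 29−k give the same square):
1²=1, 2²=4, 3²=9, 4²=16, 5²=25, 6²≡7, 7²≡20, 8²≡6, 9²≡23, 10²≡13, 11²≡5, 12²≡28, 13²≡24, 14²≡22 (mod 29).
So the quadratic residues mod 29 are {1, 4, 5, 6, 7, 9, 13, 16, 20, 22, 23, 24, 25, 28}.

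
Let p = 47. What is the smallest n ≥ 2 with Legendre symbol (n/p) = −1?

5

(2/47) = +1, so 2 is a residue.
(3/47) = +1, so 3 is a residue.
(4/47) = +1, so 4 is a residue.
(5/47) = −1, so 5 is the smallest positive non-residue mod 47.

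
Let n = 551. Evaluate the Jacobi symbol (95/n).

0

Reciprocity: 95 ≡ 3 and 551 ≡ 3 (mod 4), so (95/551) = −(551/95).
Reduce top mod 95: now compute (76/95).
Pull out 2^2: since 95 ≡ 7 (mod 8), (2/95) = +1, so (2/95)^2 = +1.
Reciprocity: 19 ≡ 3 and 95 ≡ 3 (mod 4), so (19/95) = −(95/19).
Reduce top mod 19: now compute (0/19).
Top reduces to 0: gcd > 1, so the symbol is 0.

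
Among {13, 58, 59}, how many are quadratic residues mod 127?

1

(13/127) = +1 → QR.
(58/127) = -1 → non-residue.
(59/127) = -1 → non-residue.
Total quadratic residues among the 3: 1.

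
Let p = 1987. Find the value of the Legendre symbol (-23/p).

First reduce: -23 ≡ 1964 (mod 1987).
Pull out 2^2: since 1987 ≡ 3 (mod 8), (2/1987) = -1, so (2/1987)^2 = +1.
Reciprocity: 491 ≡ 3 and 1987 ≡ 3 (mod 4), so (491/1987) = −(1987/491).
Reduce top mod 491: now compute (23/491).
Reciprocity: 23 ≡ 3 and 491 ≡ 3 (mod 4), so (23/491) = −(491/23).
Reduce top mod 23: now compute (8/23).
Pull out 2^3: since 23 ≡ 7 (mod 8), (2/23) = +1, so (2/23)^3 = +1.
Reached (1/23) = 1. Collecting the sign flips along the way, the symbol is +1.

1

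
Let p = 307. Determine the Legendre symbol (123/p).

-1

Reciprocity: 123 ≡ 3 and 307 ≡ 3 (mod 4), so (123/307) = −(307/123).
Reduce top mod 123: now compute (61/123).
Reciprocity: 61 ≡ 1 and 123 ≡ 3 (mod 4), so (61/123) = +(123/61).
Reduce top mod 61: now compute (1/61).
Reached (1/61) = 1. Collecting the sign flips along the way, the symbol is -1.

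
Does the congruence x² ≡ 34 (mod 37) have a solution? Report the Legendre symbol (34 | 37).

1

Euler's criterion: (34/37) ≡ 34^18 (mod 37).
34^2 ≡ 9 (mod 37)
34^4 ≡ 7 (mod 37)
34^8 ≡ 12 (mod 37)
34^16 ≡ 33 (mod 37)
34^18 = 34^(16+2) ≡ 1 (mod 37).
Result is 1, so (34/37) = 1.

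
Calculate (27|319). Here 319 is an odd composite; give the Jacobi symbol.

Reciprocity: 27 ≡ 3 and 319 ≡ 3 (mod 4), so (27/319) = −(319/27).
Reduce top mod 27: now compute (22/27).
Pull out 2: since 27 ≡ 3 (mod 8), (2/27) = -1.
Reciprocity: 11 ≡ 3 and 27 ≡ 3 (mod 4), so (11/27) = −(27/11).
Reduce top mod 11: now compute (5/11).
Reciprocity: 5 ≡ 1 and 11 ≡ 3 (mod 4), so (5/11) = +(11/5).
Reduce top mod 5: now compute (1/5).
Reached (1/5) = 1. Collecting the sign flips along the way, the symbol is -1.

-1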